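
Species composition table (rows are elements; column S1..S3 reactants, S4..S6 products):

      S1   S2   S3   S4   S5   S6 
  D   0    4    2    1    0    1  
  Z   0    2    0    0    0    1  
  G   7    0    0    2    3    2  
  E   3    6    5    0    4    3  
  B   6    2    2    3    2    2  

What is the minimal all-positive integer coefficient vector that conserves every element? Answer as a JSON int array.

D: 5·0+2·4+1·2 = 10 | 6·1+5·0+4·1 = 10
Z: 5·0+2·2+1·0 = 4 | 6·0+5·0+4·1 = 4
G: 5·7+2·0+1·0 = 35 | 6·2+5·3+4·2 = 35
E: 5·3+2·6+1·5 = 32 | 6·0+5·4+4·3 = 32
B: 5·6+2·2+1·2 = 36 | 6·3+5·2+4·2 = 36
gcd(5,2,1,6,5,4) = 1

Coefficients: [5, 2, 1, 6, 5, 4]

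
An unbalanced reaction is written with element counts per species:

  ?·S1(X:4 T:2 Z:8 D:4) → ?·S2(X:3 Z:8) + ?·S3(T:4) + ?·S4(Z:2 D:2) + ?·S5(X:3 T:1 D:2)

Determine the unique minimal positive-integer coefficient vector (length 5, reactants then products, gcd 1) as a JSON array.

Coefficients: [3, 2, 1, 4, 2]

X: 3·4 = 12 | 2·3+1·0+4·0+2·3 = 12
T: 3·2 = 6 | 2·0+1·4+4·0+2·1 = 6
Z: 3·8 = 24 | 2·8+1·0+4·2+2·0 = 24
D: 3·4 = 12 | 2·0+1·0+4·2+2·2 = 12
gcd(3,2,1,4,2) = 1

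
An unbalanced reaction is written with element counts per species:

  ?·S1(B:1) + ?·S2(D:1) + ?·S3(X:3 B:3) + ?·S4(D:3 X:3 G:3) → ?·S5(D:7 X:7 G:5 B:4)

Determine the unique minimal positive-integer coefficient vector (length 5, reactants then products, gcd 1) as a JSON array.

Coefficients: [6, 6, 2, 5, 3]

D: 6·0+6·1+2·0+5·3 = 21 | 3·7 = 21
X: 6·0+6·0+2·3+5·3 = 21 | 3·7 = 21
G: 6·0+6·0+2·0+5·3 = 15 | 3·5 = 15
B: 6·1+6·0+2·3+5·0 = 12 | 3·4 = 12
gcd(6,6,2,5,3) = 1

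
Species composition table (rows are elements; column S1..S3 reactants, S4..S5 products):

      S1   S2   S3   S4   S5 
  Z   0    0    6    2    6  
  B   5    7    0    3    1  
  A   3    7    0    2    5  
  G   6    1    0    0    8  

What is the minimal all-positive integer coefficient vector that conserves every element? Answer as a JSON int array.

Z: 1·0+2·0+3·6 = 18 | 6·2+1·6 = 18
B: 1·5+2·7+3·0 = 19 | 6·3+1·1 = 19
A: 1·3+2·7+3·0 = 17 | 6·2+1·5 = 17
G: 1·6+2·1+3·0 = 8 | 6·0+1·8 = 8
gcd(1,2,3,6,1) = 1

Coefficients: [1, 2, 3, 6, 1]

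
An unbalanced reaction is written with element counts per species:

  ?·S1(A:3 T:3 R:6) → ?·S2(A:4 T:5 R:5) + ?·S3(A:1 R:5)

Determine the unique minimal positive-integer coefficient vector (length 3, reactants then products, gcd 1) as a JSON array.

Coefficients: [5, 3, 3]

A: 5·3 = 15 | 3·4+3·1 = 15
T: 5·3 = 15 | 3·5+3·0 = 15
R: 5·6 = 30 | 3·5+3·5 = 30
gcd(5,3,3) = 1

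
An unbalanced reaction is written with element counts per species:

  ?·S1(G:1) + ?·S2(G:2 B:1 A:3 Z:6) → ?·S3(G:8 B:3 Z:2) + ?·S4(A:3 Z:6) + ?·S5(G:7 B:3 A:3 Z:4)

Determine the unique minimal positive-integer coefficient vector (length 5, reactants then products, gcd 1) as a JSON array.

Coefficients: [3, 6, 1, 5, 1]

G: 3·1+6·2 = 15 | 1·8+5·0+1·7 = 15
B: 3·0+6·1 = 6 | 1·3+5·0+1·3 = 6
A: 3·0+6·3 = 18 | 1·0+5·3+1·3 = 18
Z: 3·0+6·6 = 36 | 1·2+5·6+1·4 = 36
gcd(3,6,1,5,1) = 1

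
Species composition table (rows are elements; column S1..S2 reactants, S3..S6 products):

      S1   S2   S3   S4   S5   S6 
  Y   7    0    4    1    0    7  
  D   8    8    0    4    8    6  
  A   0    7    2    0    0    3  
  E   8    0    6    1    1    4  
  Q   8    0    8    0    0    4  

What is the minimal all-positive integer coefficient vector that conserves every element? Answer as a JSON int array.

Y: 5·7+2·0 = 35 | 4·4+5·1+3·0+2·7 = 35
D: 5·8+2·8 = 56 | 4·0+5·4+3·8+2·6 = 56
A: 5·0+2·7 = 14 | 4·2+5·0+3·0+2·3 = 14
E: 5·8+2·0 = 40 | 4·6+5·1+3·1+2·4 = 40
Q: 5·8+2·0 = 40 | 4·8+5·0+3·0+2·4 = 40
gcd(5,2,4,5,3,2) = 1

Coefficients: [5, 2, 4, 5, 3, 2]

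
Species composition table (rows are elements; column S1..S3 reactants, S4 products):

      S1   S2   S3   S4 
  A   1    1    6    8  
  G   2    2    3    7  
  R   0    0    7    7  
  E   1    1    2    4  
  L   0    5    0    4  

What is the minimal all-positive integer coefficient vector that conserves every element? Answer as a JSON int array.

A: 6·1+4·1+5·6 = 40 | 5·8 = 40
G: 6·2+4·2+5·3 = 35 | 5·7 = 35
R: 6·0+4·0+5·7 = 35 | 5·7 = 35
E: 6·1+4·1+5·2 = 20 | 5·4 = 20
L: 6·0+4·5+5·0 = 20 | 5·4 = 20
gcd(6,4,5,5) = 1

Coefficients: [6, 4, 5, 5]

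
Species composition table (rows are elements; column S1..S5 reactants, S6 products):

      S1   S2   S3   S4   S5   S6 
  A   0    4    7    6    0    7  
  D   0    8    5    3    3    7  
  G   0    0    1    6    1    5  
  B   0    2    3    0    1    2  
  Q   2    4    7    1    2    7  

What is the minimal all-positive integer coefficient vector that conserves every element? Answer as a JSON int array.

A: 6·0+1·4+2·7+4·6+4·0 = 42 | 6·7 = 42
D: 6·0+1·8+2·5+4·3+4·3 = 42 | 6·7 = 42
G: 6·0+1·0+2·1+4·6+4·1 = 30 | 6·5 = 30
B: 6·0+1·2+2·3+4·0+4·1 = 12 | 6·2 = 12
Q: 6·2+1·4+2·7+4·1+4·2 = 42 | 6·7 = 42
gcd(6,1,2,4,4,6) = 1

Coefficients: [6, 1, 2, 4, 4, 6]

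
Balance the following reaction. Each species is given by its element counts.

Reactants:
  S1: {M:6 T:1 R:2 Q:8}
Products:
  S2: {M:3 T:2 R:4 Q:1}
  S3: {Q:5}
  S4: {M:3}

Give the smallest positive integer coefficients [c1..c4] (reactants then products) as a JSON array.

M: 2·6 = 12 | 1·3+3·0+3·3 = 12
T: 2·1 = 2 | 1·2+3·0+3·0 = 2
R: 2·2 = 4 | 1·4+3·0+3·0 = 4
Q: 2·8 = 16 | 1·1+3·5+3·0 = 16
gcd(2,1,3,3) = 1

Coefficients: [2, 1, 3, 3]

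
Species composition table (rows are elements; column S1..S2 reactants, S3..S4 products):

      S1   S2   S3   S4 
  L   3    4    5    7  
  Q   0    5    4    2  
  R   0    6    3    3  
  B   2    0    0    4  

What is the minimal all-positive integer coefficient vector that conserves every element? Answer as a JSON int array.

Coefficients: [6, 2, 1, 3]

L: 6·3+2·4 = 26 | 1·5+3·7 = 26
Q: 6·0+2·5 = 10 | 1·4+3·2 = 10
R: 6·0+2·6 = 12 | 1·3+3·3 = 12
B: 6·2+2·0 = 12 | 1·0+3·4 = 12
gcd(6,2,1,3) = 1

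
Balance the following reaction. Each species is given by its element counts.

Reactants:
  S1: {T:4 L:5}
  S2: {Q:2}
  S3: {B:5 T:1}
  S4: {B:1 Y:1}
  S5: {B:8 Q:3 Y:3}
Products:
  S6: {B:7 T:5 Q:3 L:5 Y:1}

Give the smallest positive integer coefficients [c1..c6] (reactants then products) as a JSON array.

Coefficients: [5, 6, 5, 2, 1, 5]

B: 5·0+6·0+5·5+2·1+1·8 = 35 | 5·7 = 35
T: 5·4+6·0+5·1+2·0+1·0 = 25 | 5·5 = 25
Q: 5·0+6·2+5·0+2·0+1·3 = 15 | 5·3 = 15
L: 5·5+6·0+5·0+2·0+1·0 = 25 | 5·5 = 25
Y: 5·0+6·0+5·0+2·1+1·3 = 5 | 5·1 = 5
gcd(5,6,5,2,1,5) = 1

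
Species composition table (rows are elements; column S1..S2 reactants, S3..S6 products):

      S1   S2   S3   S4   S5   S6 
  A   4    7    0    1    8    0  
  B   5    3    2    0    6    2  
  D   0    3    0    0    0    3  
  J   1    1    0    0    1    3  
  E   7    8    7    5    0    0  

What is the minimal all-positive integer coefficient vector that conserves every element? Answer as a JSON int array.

A: 5·4+1·7 = 27 | 4·0+3·1+3·8+1·0 = 27
B: 5·5+1·3 = 28 | 4·2+3·0+3·6+1·2 = 28
D: 5·0+1·3 = 3 | 4·0+3·0+3·0+1·3 = 3
J: 5·1+1·1 = 6 | 4·0+3·0+3·1+1·3 = 6
E: 5·7+1·8 = 43 | 4·7+3·5+3·0+1·0 = 43
gcd(5,1,4,3,3,1) = 1

Coefficients: [5, 1, 4, 3, 3, 1]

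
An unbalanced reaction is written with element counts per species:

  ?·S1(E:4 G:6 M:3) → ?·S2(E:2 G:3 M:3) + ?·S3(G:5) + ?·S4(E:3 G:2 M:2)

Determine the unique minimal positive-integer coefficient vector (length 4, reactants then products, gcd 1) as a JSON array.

Coefficients: [5, 1, 3, 6]

E: 5·4 = 20 | 1·2+3·0+6·3 = 20
G: 5·6 = 30 | 1·3+3·5+6·2 = 30
M: 5·3 = 15 | 1·3+3·0+6·2 = 15
gcd(5,1,3,6) = 1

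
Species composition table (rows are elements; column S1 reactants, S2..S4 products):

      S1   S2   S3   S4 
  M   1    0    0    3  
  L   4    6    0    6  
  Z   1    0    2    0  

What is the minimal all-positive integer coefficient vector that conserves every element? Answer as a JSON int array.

M: 6·1 = 6 | 2·0+3·0+2·3 = 6
L: 6·4 = 24 | 2·6+3·0+2·6 = 24
Z: 6·1 = 6 | 2·0+3·2+2·0 = 6
gcd(6,2,3,2) = 1

Coefficients: [6, 2, 3, 2]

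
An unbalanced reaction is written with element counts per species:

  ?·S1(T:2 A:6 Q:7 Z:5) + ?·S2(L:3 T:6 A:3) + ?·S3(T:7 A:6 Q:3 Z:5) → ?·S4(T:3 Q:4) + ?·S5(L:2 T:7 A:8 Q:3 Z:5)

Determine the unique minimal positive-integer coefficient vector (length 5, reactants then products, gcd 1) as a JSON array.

L: 3·0+4·3+3·0 = 12 | 3·0+6·2 = 12
T: 3·2+4·6+3·7 = 51 | 3·3+6·7 = 51
A: 3·6+4·3+3·6 = 48 | 3·0+6·8 = 48
Q: 3·7+4·0+3·3 = 30 | 3·4+6·3 = 30
Z: 3·5+4·0+3·5 = 30 | 3·0+6·5 = 30
gcd(3,4,3,3,6) = 1

Coefficients: [3, 4, 3, 3, 6]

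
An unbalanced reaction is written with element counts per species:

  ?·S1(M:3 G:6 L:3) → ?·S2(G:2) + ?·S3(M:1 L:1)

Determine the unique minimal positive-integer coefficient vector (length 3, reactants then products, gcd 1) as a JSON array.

M: 1·3 = 3 | 3·0+3·1 = 3
G: 1·6 = 6 | 3·2+3·0 = 6
L: 1·3 = 3 | 3·0+3·1 = 3
gcd(1,3,3) = 1

Coefficients: [1, 3, 3]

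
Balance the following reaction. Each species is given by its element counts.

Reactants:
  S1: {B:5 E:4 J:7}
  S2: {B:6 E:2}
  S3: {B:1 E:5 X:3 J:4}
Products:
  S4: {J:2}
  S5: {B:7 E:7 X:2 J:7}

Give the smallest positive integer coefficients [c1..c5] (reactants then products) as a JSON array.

B: 4·5+3·6+4·1 = 42 | 1·0+6·7 = 42
E: 4·4+3·2+4·5 = 42 | 1·0+6·7 = 42
X: 4·0+3·0+4·3 = 12 | 1·0+6·2 = 12
J: 4·7+3·0+4·4 = 44 | 1·2+6·7 = 44
gcd(4,3,4,1,6) = 1

Coefficients: [4, 3, 4, 1, 6]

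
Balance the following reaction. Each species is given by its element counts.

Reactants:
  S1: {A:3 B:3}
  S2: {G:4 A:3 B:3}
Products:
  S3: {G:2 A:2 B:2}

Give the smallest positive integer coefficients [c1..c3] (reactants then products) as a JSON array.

Coefficients: [1, 3, 6]

G: 1·0+3·4 = 12 | 6·2 = 12
A: 1·3+3·3 = 12 | 6·2 = 12
B: 1·3+3·3 = 12 | 6·2 = 12
gcd(1,3,6) = 1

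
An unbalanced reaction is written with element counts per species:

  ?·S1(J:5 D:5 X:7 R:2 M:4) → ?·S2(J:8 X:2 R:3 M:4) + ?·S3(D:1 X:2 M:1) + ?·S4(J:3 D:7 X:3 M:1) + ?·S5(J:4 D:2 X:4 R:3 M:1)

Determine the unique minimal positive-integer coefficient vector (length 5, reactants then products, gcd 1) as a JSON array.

Coefficients: [3, 1, 6, 1, 1]

J: 3·5 = 15 | 1·8+6·0+1·3+1·4 = 15
D: 3·5 = 15 | 1·0+6·1+1·7+1·2 = 15
X: 3·7 = 21 | 1·2+6·2+1·3+1·4 = 21
R: 3·2 = 6 | 1·3+6·0+1·0+1·3 = 6
M: 3·4 = 12 | 1·4+6·1+1·1+1·1 = 12
gcd(3,1,6,1,1) = 1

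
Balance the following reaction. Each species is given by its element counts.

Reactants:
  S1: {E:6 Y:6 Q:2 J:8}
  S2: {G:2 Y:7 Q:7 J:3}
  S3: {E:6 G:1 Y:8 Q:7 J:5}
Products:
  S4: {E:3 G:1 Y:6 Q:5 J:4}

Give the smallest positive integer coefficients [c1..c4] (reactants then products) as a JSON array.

Coefficients: [1, 2, 2, 6]

E: 1·6+2·0+2·6 = 18 | 6·3 = 18
G: 1·0+2·2+2·1 = 6 | 6·1 = 6
Y: 1·6+2·7+2·8 = 36 | 6·6 = 36
Q: 1·2+2·7+2·7 = 30 | 6·5 = 30
J: 1·8+2·3+2·5 = 24 | 6·4 = 24
gcd(1,2,2,6) = 1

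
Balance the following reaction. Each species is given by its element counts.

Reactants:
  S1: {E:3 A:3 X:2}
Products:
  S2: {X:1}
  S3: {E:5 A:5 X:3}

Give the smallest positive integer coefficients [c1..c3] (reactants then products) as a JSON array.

E: 5·3 = 15 | 1·0+3·5 = 15
A: 5·3 = 15 | 1·0+3·5 = 15
X: 5·2 = 10 | 1·1+3·3 = 10
gcd(5,1,3) = 1

Coefficients: [5, 1, 3]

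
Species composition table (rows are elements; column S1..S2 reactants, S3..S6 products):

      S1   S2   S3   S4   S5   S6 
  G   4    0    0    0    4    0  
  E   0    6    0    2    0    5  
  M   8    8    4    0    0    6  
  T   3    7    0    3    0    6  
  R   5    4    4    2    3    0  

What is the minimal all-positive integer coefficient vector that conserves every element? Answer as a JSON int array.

Coefficients: [1, 6, 5, 3, 1, 6]

G: 1·4+6·0 = 4 | 5·0+3·0+1·4+6·0 = 4
E: 1·0+6·6 = 36 | 5·0+3·2+1·0+6·5 = 36
M: 1·8+6·8 = 56 | 5·4+3·0+1·0+6·6 = 56
T: 1·3+6·7 = 45 | 5·0+3·3+1·0+6·6 = 45
R: 1·5+6·4 = 29 | 5·4+3·2+1·3+6·0 = 29
gcd(1,6,5,3,1,6) = 1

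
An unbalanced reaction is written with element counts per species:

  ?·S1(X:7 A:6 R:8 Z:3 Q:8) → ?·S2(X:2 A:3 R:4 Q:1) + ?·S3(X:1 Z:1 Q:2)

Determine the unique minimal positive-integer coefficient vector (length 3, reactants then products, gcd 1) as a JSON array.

Coefficients: [1, 2, 3]

X: 1·7 = 7 | 2·2+3·1 = 7
A: 1·6 = 6 | 2·3+3·0 = 6
R: 1·8 = 8 | 2·4+3·0 = 8
Z: 1·3 = 3 | 2·0+3·1 = 3
Q: 1·8 = 8 | 2·1+3·2 = 8
gcd(1,2,3) = 1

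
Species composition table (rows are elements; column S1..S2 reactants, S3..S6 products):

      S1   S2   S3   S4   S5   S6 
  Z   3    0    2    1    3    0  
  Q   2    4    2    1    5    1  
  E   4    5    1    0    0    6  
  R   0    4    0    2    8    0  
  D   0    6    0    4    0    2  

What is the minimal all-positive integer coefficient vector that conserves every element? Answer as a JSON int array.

Z: 5·3+3·0 = 15 | 5·2+2·1+1·3+5·0 = 15
Q: 5·2+3·4 = 22 | 5·2+2·1+1·5+5·1 = 22
E: 5·4+3·5 = 35 | 5·1+2·0+1·0+5·6 = 35
R: 5·0+3·4 = 12 | 5·0+2·2+1·8+5·0 = 12
D: 5·0+3·6 = 18 | 5·0+2·4+1·0+5·2 = 18
gcd(5,3,5,2,1,5) = 1

Coefficients: [5, 3, 5, 2, 1, 5]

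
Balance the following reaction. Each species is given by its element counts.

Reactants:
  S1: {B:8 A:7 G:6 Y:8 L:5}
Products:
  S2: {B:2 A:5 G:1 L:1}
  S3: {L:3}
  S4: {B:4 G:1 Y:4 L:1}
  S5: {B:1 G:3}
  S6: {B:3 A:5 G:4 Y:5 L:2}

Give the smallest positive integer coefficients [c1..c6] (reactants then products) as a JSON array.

B: 5·8 = 40 | 3·2+3·0+5·4+2·1+4·3 = 40
A: 5·7 = 35 | 3·5+3·0+5·0+2·0+4·5 = 35
G: 5·6 = 30 | 3·1+3·0+5·1+2·3+4·4 = 30
Y: 5·8 = 40 | 3·0+3·0+5·4+2·0+4·5 = 40
L: 5·5 = 25 | 3·1+3·3+5·1+2·0+4·2 = 25
gcd(5,3,3,5,2,4) = 1

Coefficients: [5, 3, 3, 5, 2, 4]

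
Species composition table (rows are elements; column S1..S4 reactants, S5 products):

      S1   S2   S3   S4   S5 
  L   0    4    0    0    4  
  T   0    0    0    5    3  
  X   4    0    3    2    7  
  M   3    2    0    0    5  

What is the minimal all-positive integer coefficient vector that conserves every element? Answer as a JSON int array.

L: 5·0+5·4+3·0+3·0 = 20 | 5·4 = 20
T: 5·0+5·0+3·0+3·5 = 15 | 5·3 = 15
X: 5·4+5·0+3·3+3·2 = 35 | 5·7 = 35
M: 5·3+5·2+3·0+3·0 = 25 | 5·5 = 25
gcd(5,5,3,3,5) = 1

Coefficients: [5, 5, 3, 3, 5]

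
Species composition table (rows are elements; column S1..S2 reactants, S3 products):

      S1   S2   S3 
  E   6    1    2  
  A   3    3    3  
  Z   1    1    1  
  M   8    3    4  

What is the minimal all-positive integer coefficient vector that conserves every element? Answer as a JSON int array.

E: 1·6+4·1 = 10 | 5·2 = 10
A: 1·3+4·3 = 15 | 5·3 = 15
Z: 1·1+4·1 = 5 | 5·1 = 5
M: 1·8+4·3 = 20 | 5·4 = 20
gcd(1,4,5) = 1

Coefficients: [1, 4, 5]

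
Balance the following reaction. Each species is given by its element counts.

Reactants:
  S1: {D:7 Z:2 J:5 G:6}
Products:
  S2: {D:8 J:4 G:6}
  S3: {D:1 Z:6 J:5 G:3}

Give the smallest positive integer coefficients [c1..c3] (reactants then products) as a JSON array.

D: 6·7 = 42 | 5·8+2·1 = 42
Z: 6·2 = 12 | 5·0+2·6 = 12
J: 6·5 = 30 | 5·4+2·5 = 30
G: 6·6 = 36 | 5·6+2·3 = 36
gcd(6,5,2) = 1

Coefficients: [6, 5, 2]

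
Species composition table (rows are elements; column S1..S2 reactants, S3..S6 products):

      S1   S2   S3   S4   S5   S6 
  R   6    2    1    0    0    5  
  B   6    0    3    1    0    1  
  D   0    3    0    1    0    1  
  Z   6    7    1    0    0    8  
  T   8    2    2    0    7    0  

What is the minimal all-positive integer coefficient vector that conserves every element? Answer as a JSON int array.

R: 4·6+3·2 = 30 | 5·1+4·0+4·0+5·5 = 30
B: 4·6+3·0 = 24 | 5·3+4·1+4·0+5·1 = 24
D: 4·0+3·3 = 9 | 5·0+4·1+4·0+5·1 = 9
Z: 4·6+3·7 = 45 | 5·1+4·0+4·0+5·8 = 45
T: 4·8+3·2 = 38 | 5·2+4·0+4·7+5·0 = 38
gcd(4,3,5,4,4,5) = 1

Coefficients: [4, 3, 5, 4, 4, 5]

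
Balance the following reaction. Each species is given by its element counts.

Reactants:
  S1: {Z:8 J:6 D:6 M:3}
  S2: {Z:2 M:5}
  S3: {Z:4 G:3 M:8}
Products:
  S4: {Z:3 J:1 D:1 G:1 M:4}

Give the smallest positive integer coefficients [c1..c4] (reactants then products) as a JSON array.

Z: 1·8+1·2+2·4 = 18 | 6·3 = 18
J: 1·6+1·0+2·0 = 6 | 6·1 = 6
D: 1·6+1·0+2·0 = 6 | 6·1 = 6
G: 1·0+1·0+2·3 = 6 | 6·1 = 6
M: 1·3+1·5+2·8 = 24 | 6·4 = 24
gcd(1,1,2,6) = 1

Coefficients: [1, 1, 2, 6]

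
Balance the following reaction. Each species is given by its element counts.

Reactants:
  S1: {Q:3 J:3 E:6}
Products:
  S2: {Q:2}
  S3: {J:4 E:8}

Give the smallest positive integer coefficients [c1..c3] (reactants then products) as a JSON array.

Coefficients: [4, 6, 3]

Q: 4·3 = 12 | 6·2+3·0 = 12
J: 4·3 = 12 | 6·0+3·4 = 12
E: 4·6 = 24 | 6·0+3·8 = 24
gcd(4,6,3) = 1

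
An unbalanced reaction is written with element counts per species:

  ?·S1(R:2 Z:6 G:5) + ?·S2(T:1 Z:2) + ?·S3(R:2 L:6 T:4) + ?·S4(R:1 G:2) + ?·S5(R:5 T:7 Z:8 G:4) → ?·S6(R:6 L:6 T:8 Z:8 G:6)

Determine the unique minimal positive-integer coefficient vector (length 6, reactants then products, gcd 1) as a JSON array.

R: 2·2+6·0+5·2+6·1+2·5 = 30 | 5·6 = 30
L: 2·0+6·0+5·6+6·0+2·0 = 30 | 5·6 = 30
T: 2·0+6·1+5·4+6·0+2·7 = 40 | 5·8 = 40
Z: 2·6+6·2+5·0+6·0+2·8 = 40 | 5·8 = 40
G: 2·5+6·0+5·0+6·2+2·4 = 30 | 5·6 = 30
gcd(2,6,5,6,2,5) = 1

Coefficients: [2, 6, 5, 6, 2, 5]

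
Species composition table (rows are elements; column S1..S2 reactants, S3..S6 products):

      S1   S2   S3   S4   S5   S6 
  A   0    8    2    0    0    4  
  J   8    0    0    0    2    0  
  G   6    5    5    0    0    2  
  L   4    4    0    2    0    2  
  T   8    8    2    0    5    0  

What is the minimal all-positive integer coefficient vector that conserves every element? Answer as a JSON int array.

Coefficients: [1, 2, 2, 3, 4, 3]

A: 1·0+2·8 = 16 | 2·2+3·0+4·0+3·4 = 16
J: 1·8+2·0 = 8 | 2·0+3·0+4·2+3·0 = 8
G: 1·6+2·5 = 16 | 2·5+3·0+4·0+3·2 = 16
L: 1·4+2·4 = 12 | 2·0+3·2+4·0+3·2 = 12
T: 1·8+2·8 = 24 | 2·2+3·0+4·5+3·0 = 24
gcd(1,2,2,3,4,3) = 1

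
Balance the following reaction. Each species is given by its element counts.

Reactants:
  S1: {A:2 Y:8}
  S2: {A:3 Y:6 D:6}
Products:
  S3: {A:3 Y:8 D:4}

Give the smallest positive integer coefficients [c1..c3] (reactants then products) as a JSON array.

Coefficients: [3, 4, 6]

A: 3·2+4·3 = 18 | 6·3 = 18
Y: 3·8+4·6 = 48 | 6·8 = 48
D: 3·0+4·6 = 24 | 6·4 = 24
gcd(3,4,6) = 1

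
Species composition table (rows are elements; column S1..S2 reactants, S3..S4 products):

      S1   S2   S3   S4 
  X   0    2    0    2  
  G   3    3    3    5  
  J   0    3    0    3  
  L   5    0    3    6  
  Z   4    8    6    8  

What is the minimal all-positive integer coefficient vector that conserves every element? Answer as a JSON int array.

X: 6·0+3·2 = 6 | 4·0+3·2 = 6
G: 6·3+3·3 = 27 | 4·3+3·5 = 27
J: 6·0+3·3 = 9 | 4·0+3·3 = 9
L: 6·5+3·0 = 30 | 4·3+3·6 = 30
Z: 6·4+3·8 = 48 | 4·6+3·8 = 48
gcd(6,3,4,3) = 1

Coefficients: [6, 3, 4, 3]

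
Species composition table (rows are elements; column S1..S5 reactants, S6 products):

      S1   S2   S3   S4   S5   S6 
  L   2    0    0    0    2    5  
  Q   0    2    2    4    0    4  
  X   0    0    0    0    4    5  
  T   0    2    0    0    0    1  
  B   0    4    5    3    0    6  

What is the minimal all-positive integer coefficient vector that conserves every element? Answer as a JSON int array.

Coefficients: [5, 2, 2, 2, 5, 4]

L: 5·2+2·0+2·0+2·0+5·2 = 20 | 4·5 = 20
Q: 5·0+2·2+2·2+2·4+5·0 = 16 | 4·4 = 16
X: 5·0+2·0+2·0+2·0+5·4 = 20 | 4·5 = 20
T: 5·0+2·2+2·0+2·0+5·0 = 4 | 4·1 = 4
B: 5·0+2·4+2·5+2·3+5·0 = 24 | 4·6 = 24
gcd(5,2,2,2,5,4) = 1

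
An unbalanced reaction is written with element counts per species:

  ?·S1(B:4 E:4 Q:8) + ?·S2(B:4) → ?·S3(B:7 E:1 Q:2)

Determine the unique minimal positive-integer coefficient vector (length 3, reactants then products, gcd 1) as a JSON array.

Coefficients: [1, 6, 4]

B: 1·4+6·4 = 28 | 4·7 = 28
E: 1·4+6·0 = 4 | 4·1 = 4
Q: 1·8+6·0 = 8 | 4·2 = 8
gcd(1,6,4) = 1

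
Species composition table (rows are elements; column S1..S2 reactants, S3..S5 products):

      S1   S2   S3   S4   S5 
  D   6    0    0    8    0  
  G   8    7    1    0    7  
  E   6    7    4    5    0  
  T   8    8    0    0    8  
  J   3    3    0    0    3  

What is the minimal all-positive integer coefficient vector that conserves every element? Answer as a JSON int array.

Coefficients: [4, 1, 4, 3, 5]

D: 4·6+1·0 = 24 | 4·0+3·8+5·0 = 24
G: 4·8+1·7 = 39 | 4·1+3·0+5·7 = 39
E: 4·6+1·7 = 31 | 4·4+3·5+5·0 = 31
T: 4·8+1·8 = 40 | 4·0+3·0+5·8 = 40
J: 4·3+1·3 = 15 | 4·0+3·0+5·3 = 15
gcd(4,1,4,3,5) = 1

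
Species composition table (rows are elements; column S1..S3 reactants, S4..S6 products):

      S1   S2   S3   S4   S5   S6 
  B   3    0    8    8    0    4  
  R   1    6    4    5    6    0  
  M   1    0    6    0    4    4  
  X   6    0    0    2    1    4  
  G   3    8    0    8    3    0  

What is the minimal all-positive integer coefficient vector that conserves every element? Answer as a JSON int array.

Coefficients: [4, 4, 4, 4, 4, 3]

B: 4·3+4·0+4·8 = 44 | 4·8+4·0+3·4 = 44
R: 4·1+4·6+4·4 = 44 | 4·5+4·6+3·0 = 44
M: 4·1+4·0+4·6 = 28 | 4·0+4·4+3·4 = 28
X: 4·6+4·0+4·0 = 24 | 4·2+4·1+3·4 = 24
G: 4·3+4·8+4·0 = 44 | 4·8+4·3+3·0 = 44
gcd(4,4,4,4,4,3) = 1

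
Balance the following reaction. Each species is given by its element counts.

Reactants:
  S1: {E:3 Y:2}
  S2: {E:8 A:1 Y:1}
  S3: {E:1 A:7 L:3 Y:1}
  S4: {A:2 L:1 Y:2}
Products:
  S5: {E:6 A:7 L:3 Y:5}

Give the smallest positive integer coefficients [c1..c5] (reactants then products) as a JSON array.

E: 1·3+1·8+1·1+3·0 = 12 | 2·6 = 12
A: 1·0+1·1+1·7+3·2 = 14 | 2·7 = 14
L: 1·0+1·0+1·3+3·1 = 6 | 2·3 = 6
Y: 1·2+1·1+1·1+3·2 = 10 | 2·5 = 10
gcd(1,1,1,3,2) = 1

Coefficients: [1, 1, 1, 3, 2]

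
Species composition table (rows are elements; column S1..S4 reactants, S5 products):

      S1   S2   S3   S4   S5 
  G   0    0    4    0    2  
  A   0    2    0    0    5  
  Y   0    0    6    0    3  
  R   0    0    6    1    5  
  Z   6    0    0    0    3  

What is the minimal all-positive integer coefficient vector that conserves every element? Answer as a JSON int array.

Coefficients: [1, 5, 1, 4, 2]

G: 1·0+5·0+1·4+4·0 = 4 | 2·2 = 4
A: 1·0+5·2+1·0+4·0 = 10 | 2·5 = 10
Y: 1·0+5·0+1·6+4·0 = 6 | 2·3 = 6
R: 1·0+5·0+1·6+4·1 = 10 | 2·5 = 10
Z: 1·6+5·0+1·0+4·0 = 6 | 2·3 = 6
gcd(1,5,1,4,2) = 1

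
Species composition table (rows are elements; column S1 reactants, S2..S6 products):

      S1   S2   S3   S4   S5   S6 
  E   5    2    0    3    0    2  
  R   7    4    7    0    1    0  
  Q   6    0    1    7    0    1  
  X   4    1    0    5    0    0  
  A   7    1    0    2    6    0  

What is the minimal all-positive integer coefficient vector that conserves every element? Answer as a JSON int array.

E: 6·5 = 30 | 4·2+3·0+4·3+5·0+5·2 = 30
R: 6·7 = 42 | 4·4+3·7+4·0+5·1+5·0 = 42
Q: 6·6 = 36 | 4·0+3·1+4·7+5·0+5·1 = 36
X: 6·4 = 24 | 4·1+3·0+4·5+5·0+5·0 = 24
A: 6·7 = 42 | 4·1+3·0+4·2+5·6+5·0 = 42
gcd(6,4,3,4,5,5) = 1

Coefficients: [6, 4, 3, 4, 5, 5]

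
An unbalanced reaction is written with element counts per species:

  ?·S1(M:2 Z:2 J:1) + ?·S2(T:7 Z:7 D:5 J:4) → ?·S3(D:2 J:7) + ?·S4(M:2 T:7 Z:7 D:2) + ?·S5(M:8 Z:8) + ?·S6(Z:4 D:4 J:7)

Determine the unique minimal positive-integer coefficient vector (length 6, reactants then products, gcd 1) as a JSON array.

Coefficients: [6, 2, 1, 2, 1, 1]

M: 6·2+2·0 = 12 | 1·0+2·2+1·8+1·0 = 12
T: 6·0+2·7 = 14 | 1·0+2·7+1·0+1·0 = 14
Z: 6·2+2·7 = 26 | 1·0+2·7+1·8+1·4 = 26
D: 6·0+2·5 = 10 | 1·2+2·2+1·0+1·4 = 10
J: 6·1+2·4 = 14 | 1·7+2·0+1·0+1·7 = 14
gcd(6,2,1,2,1,1) = 1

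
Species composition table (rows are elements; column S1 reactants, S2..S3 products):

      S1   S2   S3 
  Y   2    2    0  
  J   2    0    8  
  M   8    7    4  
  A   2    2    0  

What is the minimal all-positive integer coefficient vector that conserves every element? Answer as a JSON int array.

Coefficients: [4, 4, 1]

Y: 4·2 = 8 | 4·2+1·0 = 8
J: 4·2 = 8 | 4·0+1·8 = 8
M: 4·8 = 32 | 4·7+1·4 = 32
A: 4·2 = 8 | 4·2+1·0 = 8
gcd(4,4,1) = 1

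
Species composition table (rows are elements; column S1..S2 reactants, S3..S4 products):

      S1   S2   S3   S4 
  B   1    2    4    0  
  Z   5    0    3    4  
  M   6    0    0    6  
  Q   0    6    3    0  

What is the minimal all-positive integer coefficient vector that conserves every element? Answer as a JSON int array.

Coefficients: [6, 1, 2, 6]

B: 6·1+1·2 = 8 | 2·4+6·0 = 8
Z: 6·5+1·0 = 30 | 2·3+6·4 = 30
M: 6·6+1·0 = 36 | 2·0+6·6 = 36
Q: 6·0+1·6 = 6 | 2·3+6·0 = 6
gcd(6,1,2,6) = 1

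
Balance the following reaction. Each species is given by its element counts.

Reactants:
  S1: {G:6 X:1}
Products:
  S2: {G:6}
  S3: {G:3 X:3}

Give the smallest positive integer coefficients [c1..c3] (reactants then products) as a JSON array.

Coefficients: [6, 5, 2]

G: 6·6 = 36 | 5·6+2·3 = 36
X: 6·1 = 6 | 5·0+2·3 = 6
gcd(6,5,2) = 1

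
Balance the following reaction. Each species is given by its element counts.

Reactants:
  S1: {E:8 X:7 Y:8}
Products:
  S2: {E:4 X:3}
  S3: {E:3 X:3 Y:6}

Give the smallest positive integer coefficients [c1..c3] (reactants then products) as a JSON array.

E: 3·8 = 24 | 3·4+4·3 = 24
X: 3·7 = 21 | 3·3+4·3 = 21
Y: 3·8 = 24 | 3·0+4·6 = 24
gcd(3,3,4) = 1

Coefficients: [3, 3, 4]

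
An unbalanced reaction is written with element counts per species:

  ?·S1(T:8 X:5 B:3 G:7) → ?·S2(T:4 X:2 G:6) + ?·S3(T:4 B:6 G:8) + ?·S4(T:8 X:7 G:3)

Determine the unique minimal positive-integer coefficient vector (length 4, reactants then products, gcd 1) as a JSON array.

Coefficients: [6, 1, 3, 4]

T: 6·8 = 48 | 1·4+3·4+4·8 = 48
X: 6·5 = 30 | 1·2+3·0+4·7 = 30
B: 6·3 = 18 | 1·0+3·6+4·0 = 18
G: 6·7 = 42 | 1·6+3·8+4·3 = 42
gcd(6,1,3,4) = 1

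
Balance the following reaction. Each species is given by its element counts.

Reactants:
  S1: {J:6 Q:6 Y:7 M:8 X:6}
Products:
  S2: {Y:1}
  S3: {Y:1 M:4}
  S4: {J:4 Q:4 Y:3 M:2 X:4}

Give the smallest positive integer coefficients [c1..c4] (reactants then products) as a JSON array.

J: 4·6 = 24 | 5·0+5·0+6·4 = 24
Q: 4·6 = 24 | 5·0+5·0+6·4 = 24
Y: 4·7 = 28 | 5·1+5·1+6·3 = 28
M: 4·8 = 32 | 5·0+5·4+6·2 = 32
X: 4·6 = 24 | 5·0+5·0+6·4 = 24
gcd(4,5,5,6) = 1

Coefficients: [4, 5, 5, 6]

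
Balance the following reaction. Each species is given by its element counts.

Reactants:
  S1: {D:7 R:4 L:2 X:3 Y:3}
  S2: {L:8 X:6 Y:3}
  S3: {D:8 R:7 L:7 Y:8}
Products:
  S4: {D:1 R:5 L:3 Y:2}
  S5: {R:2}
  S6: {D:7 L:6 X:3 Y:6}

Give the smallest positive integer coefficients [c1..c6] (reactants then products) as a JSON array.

D: 1·7+1·0+2·8 = 23 | 2·1+4·0+3·7 = 23
R: 1·4+1·0+2·7 = 18 | 2·5+4·2+3·0 = 18
L: 1·2+1·8+2·7 = 24 | 2·3+4·0+3·6 = 24
X: 1·3+1·6+2·0 = 9 | 2·0+4·0+3·3 = 9
Y: 1·3+1·3+2·8 = 22 | 2·2+4·0+3·6 = 22
gcd(1,1,2,2,4,3) = 1

Coefficients: [1, 1, 2, 2, 4, 3]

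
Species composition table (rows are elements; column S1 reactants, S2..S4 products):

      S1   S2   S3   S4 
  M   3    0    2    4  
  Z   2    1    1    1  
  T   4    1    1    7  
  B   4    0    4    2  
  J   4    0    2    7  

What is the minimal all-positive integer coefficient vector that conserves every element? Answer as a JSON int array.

Coefficients: [6, 5, 5, 2]

M: 6·3 = 18 | 5·0+5·2+2·4 = 18
Z: 6·2 = 12 | 5·1+5·1+2·1 = 12
T: 6·4 = 24 | 5·1+5·1+2·7 = 24
B: 6·4 = 24 | 5·0+5·4+2·2 = 24
J: 6·4 = 24 | 5·0+5·2+2·7 = 24
gcd(6,5,5,2) = 1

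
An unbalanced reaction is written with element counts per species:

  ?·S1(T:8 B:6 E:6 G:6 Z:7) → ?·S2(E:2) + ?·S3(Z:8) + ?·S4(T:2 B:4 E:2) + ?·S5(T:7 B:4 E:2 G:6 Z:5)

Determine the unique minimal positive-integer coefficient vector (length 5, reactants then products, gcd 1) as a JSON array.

T: 4·8 = 32 | 6·0+1·0+2·2+4·7 = 32
B: 4·6 = 24 | 6·0+1·0+2·4+4·4 = 24
E: 4·6 = 24 | 6·2+1·0+2·2+4·2 = 24
G: 4·6 = 24 | 6·0+1·0+2·0+4·6 = 24
Z: 4·7 = 28 | 6·0+1·8+2·0+4·5 = 28
gcd(4,6,1,2,4) = 1

Coefficients: [4, 6, 1, 2, 4]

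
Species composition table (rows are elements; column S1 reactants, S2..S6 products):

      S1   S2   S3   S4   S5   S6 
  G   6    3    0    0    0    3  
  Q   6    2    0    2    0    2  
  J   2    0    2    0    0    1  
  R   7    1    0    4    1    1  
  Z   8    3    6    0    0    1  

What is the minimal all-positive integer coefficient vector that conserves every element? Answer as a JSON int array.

Coefficients: [5, 6, 3, 5, 5, 4]

G: 5·6 = 30 | 6·3+3·0+5·0+5·0+4·3 = 30
Q: 5·6 = 30 | 6·2+3·0+5·2+5·0+4·2 = 30
J: 5·2 = 10 | 6·0+3·2+5·0+5·0+4·1 = 10
R: 5·7 = 35 | 6·1+3·0+5·4+5·1+4·1 = 35
Z: 5·8 = 40 | 6·3+3·6+5·0+5·0+4·1 = 40
gcd(5,6,3,5,5,4) = 1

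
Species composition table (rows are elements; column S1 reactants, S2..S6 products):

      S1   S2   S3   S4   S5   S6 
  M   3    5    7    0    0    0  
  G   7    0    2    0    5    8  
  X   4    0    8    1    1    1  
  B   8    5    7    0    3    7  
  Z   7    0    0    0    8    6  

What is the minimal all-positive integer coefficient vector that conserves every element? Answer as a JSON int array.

M: 4·3 = 12 | 1·5+1·7+4·0+2·0+2·0 = 12
G: 4·7 = 28 | 1·0+1·2+4·0+2·5+2·8 = 28
X: 4·4 = 16 | 1·0+1·8+4·1+2·1+2·1 = 16
B: 4·8 = 32 | 1·5+1·7+4·0+2·3+2·7 = 32
Z: 4·7 = 28 | 1·0+1·0+4·0+2·8+2·6 = 28
gcd(4,1,1,4,2,2) = 1

Coefficients: [4, 1, 1, 4, 2, 2]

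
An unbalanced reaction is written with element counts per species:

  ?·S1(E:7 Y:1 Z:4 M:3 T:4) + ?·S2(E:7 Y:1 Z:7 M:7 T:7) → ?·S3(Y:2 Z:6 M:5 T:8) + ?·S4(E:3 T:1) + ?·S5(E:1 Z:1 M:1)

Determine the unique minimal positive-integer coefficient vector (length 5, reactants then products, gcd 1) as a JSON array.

Coefficients: [1, 1, 1, 3, 5]

E: 1·7+1·7 = 14 | 1·0+3·3+5·1 = 14
Y: 1·1+1·1 = 2 | 1·2+3·0+5·0 = 2
Z: 1·4+1·7 = 11 | 1·6+3·0+5·1 = 11
M: 1·3+1·7 = 10 | 1·5+3·0+5·1 = 10
T: 1·4+1·7 = 11 | 1·8+3·1+5·0 = 11
gcd(1,1,1,3,5) = 1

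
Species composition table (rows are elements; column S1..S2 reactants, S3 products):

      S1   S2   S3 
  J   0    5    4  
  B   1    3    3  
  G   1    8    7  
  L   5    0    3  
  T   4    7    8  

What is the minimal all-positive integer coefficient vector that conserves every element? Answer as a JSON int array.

Coefficients: [3, 4, 5]

J: 3·0+4·5 = 20 | 5·4 = 20
B: 3·1+4·3 = 15 | 5·3 = 15
G: 3·1+4·8 = 35 | 5·7 = 35
L: 3·5+4·0 = 15 | 5·3 = 15
T: 3·4+4·7 = 40 | 5·8 = 40
gcd(3,4,5) = 1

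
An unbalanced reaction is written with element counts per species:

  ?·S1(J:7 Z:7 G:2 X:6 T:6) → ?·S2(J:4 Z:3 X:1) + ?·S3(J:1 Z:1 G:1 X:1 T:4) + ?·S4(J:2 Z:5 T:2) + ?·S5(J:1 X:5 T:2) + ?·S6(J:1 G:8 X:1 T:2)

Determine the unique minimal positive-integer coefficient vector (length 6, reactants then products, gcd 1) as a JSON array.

J: 6·7 = 42 | 6·4+4·1+4·2+5·1+1·1 = 42
Z: 6·7 = 42 | 6·3+4·1+4·5+5·0+1·0 = 42
G: 6·2 = 12 | 6·0+4·1+4·0+5·0+1·8 = 12
X: 6·6 = 36 | 6·1+4·1+4·0+5·5+1·1 = 36
T: 6·6 = 36 | 6·0+4·4+4·2+5·2+1·2 = 36
gcd(6,6,4,4,5,1) = 1

Coefficients: [6, 6, 4, 4, 5, 1]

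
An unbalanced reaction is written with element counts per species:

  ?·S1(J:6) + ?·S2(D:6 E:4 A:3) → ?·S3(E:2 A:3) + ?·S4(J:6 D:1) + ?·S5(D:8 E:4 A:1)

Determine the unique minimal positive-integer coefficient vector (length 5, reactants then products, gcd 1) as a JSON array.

J: 6·6+5·0 = 36 | 4·0+6·6+3·0 = 36
D: 6·0+5·6 = 30 | 4·0+6·1+3·8 = 30
E: 6·0+5·4 = 20 | 4·2+6·0+3·4 = 20
A: 6·0+5·3 = 15 | 4·3+6·0+3·1 = 15
gcd(6,5,4,6,3) = 1

Coefficients: [6, 5, 4, 6, 3]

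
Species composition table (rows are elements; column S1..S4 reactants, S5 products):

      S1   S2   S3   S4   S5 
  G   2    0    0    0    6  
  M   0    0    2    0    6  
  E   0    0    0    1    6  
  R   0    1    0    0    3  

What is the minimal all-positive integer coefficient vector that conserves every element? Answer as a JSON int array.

G: 3·2+3·0+3·0+6·0 = 6 | 1·6 = 6
M: 3·0+3·0+3·2+6·0 = 6 | 1·6 = 6
E: 3·0+3·0+3·0+6·1 = 6 | 1·6 = 6
R: 3·0+3·1+3·0+6·0 = 3 | 1·3 = 3
gcd(3,3,3,6,1) = 1

Coefficients: [3, 3, 3, 6, 1]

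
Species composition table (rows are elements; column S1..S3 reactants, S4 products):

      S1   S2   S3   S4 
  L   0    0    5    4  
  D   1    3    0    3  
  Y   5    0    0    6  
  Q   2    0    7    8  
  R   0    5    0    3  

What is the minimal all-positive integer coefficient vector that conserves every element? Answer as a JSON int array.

Coefficients: [6, 3, 4, 5]

L: 6·0+3·0+4·5 = 20 | 5·4 = 20
D: 6·1+3·3+4·0 = 15 | 5·3 = 15
Y: 6·5+3·0+4·0 = 30 | 5·6 = 30
Q: 6·2+3·0+4·7 = 40 | 5·8 = 40
R: 6·0+3·5+4·0 = 15 | 5·3 = 15
gcd(6,3,4,5) = 1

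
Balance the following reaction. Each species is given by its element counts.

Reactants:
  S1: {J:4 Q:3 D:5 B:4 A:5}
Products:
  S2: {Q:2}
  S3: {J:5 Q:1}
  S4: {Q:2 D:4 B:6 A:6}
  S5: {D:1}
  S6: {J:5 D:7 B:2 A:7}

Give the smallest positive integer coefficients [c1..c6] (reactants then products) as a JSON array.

Coefficients: [5, 3, 3, 3, 6, 1]

J: 5·4 = 20 | 3·0+3·5+3·0+6·0+1·5 = 20
Q: 5·3 = 15 | 3·2+3·1+3·2+6·0+1·0 = 15
D: 5·5 = 25 | 3·0+3·0+3·4+6·1+1·7 = 25
B: 5·4 = 20 | 3·0+3·0+3·6+6·0+1·2 = 20
A: 5·5 = 25 | 3·0+3·0+3·6+6·0+1·7 = 25
gcd(5,3,3,3,6,1) = 1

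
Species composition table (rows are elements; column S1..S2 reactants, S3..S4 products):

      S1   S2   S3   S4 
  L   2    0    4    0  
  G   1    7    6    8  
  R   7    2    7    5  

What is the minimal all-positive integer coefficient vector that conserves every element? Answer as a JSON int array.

Coefficients: [2, 4, 1, 3]

L: 2·2+4·0 = 4 | 1·4+3·0 = 4
G: 2·1+4·7 = 30 | 1·6+3·8 = 30
R: 2·7+4·2 = 22 | 1·7+3·5 = 22
gcd(2,4,1,3) = 1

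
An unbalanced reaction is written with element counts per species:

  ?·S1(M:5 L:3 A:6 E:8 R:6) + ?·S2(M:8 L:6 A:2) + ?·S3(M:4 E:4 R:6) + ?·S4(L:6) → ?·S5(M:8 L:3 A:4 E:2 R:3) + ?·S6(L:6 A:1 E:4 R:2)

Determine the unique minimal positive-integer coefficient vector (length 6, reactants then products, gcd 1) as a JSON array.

M: 4·5+3·8+1·4+4·0 = 48 | 6·8+6·0 = 48
L: 4·3+3·6+1·0+4·6 = 54 | 6·3+6·6 = 54
A: 4·6+3·2+1·0+4·0 = 30 | 6·4+6·1 = 30
E: 4·8+3·0+1·4+4·0 = 36 | 6·2+6·4 = 36
R: 4·6+3·0+1·6+4·0 = 30 | 6·3+6·2 = 30
gcd(4,3,1,4,6,6) = 1

Coefficients: [4, 3, 1, 4, 6, 6]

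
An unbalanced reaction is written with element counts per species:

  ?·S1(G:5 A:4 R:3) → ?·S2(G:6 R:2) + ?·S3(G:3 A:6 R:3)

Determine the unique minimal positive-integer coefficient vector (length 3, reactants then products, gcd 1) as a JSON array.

G: 6·5 = 30 | 3·6+4·3 = 30
A: 6·4 = 24 | 3·0+4·6 = 24
R: 6·3 = 18 | 3·2+4·3 = 18
gcd(6,3,4) = 1

Coefficients: [6, 3, 4]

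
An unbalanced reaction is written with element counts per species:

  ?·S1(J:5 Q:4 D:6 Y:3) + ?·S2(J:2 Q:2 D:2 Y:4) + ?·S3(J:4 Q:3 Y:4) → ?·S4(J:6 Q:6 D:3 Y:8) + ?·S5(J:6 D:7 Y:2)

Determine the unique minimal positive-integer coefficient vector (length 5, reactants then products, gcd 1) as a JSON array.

J: 2·5+5·2+4·4 = 36 | 5·6+1·6 = 36
Q: 2·4+5·2+4·3 = 30 | 5·6+1·0 = 30
D: 2·6+5·2+4·0 = 22 | 5·3+1·7 = 22
Y: 2·3+5·4+4·4 = 42 | 5·8+1·2 = 42
gcd(2,5,4,5,1) = 1

Coefficients: [2, 5, 4, 5, 1]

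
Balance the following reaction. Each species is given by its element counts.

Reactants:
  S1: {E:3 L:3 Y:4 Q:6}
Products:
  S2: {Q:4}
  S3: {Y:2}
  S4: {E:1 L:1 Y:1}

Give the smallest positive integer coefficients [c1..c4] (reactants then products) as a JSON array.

E: 2·3 = 6 | 3·0+1·0+6·1 = 6
L: 2·3 = 6 | 3·0+1·0+6·1 = 6
Y: 2·4 = 8 | 3·0+1·2+6·1 = 8
Q: 2·6 = 12 | 3·4+1·0+6·0 = 12
gcd(2,3,1,6) = 1

Coefficients: [2, 3, 1, 6]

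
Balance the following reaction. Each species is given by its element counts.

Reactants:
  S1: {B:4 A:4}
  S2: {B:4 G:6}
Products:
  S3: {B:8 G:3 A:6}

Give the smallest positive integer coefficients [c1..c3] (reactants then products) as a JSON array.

B: 3·4+1·4 = 16 | 2·8 = 16
G: 3·0+1·6 = 6 | 2·3 = 6
A: 3·4+1·0 = 12 | 2·6 = 12
gcd(3,1,2) = 1

Coefficients: [3, 1, 2]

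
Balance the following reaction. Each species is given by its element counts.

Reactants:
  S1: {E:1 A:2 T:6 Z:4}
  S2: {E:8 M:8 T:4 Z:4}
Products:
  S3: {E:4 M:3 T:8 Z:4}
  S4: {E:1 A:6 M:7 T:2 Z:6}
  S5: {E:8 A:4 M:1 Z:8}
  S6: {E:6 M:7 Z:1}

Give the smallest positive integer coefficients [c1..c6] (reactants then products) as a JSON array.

E: 5·1+5·8 = 45 | 6·4+1·1+1·8+2·6 = 45
A: 5·2+5·0 = 10 | 6·0+1·6+1·4+2·0 = 10
M: 5·0+5·8 = 40 | 6·3+1·7+1·1+2·7 = 40
T: 5·6+5·4 = 50 | 6·8+1·2+1·0+2·0 = 50
Z: 5·4+5·4 = 40 | 6·4+1·6+1·8+2·1 = 40
gcd(5,5,6,1,1,2) = 1

Coefficients: [5, 5, 6, 1, 1, 2]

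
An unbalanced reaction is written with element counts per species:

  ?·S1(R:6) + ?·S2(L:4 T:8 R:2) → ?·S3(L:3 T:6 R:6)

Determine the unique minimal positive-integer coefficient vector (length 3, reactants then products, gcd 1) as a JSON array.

Coefficients: [3, 3, 4]

L: 3·0+3·4 = 12 | 4·3 = 12
T: 3·0+3·8 = 24 | 4·6 = 24
R: 3·6+3·2 = 24 | 4·6 = 24
gcd(3,3,4) = 1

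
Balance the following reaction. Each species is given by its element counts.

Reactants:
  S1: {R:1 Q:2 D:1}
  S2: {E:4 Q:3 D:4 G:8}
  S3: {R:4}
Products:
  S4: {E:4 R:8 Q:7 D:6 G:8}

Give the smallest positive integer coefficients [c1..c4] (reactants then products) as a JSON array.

E: 4·0+2·4+3·0 = 8 | 2·4 = 8
R: 4·1+2·0+3·4 = 16 | 2·8 = 16
Q: 4·2+2·3+3·0 = 14 | 2·7 = 14
D: 4·1+2·4+3·0 = 12 | 2·6 = 12
G: 4·0+2·8+3·0 = 16 | 2·8 = 16
gcd(4,2,3,2) = 1

Coefficients: [4, 2, 3, 2]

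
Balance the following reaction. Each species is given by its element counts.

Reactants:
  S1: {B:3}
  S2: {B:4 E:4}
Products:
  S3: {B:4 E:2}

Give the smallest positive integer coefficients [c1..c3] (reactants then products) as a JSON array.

Coefficients: [4, 3, 6]

B: 4·3+3·4 = 24 | 6·4 = 24
E: 4·0+3·4 = 12 | 6·2 = 12
gcd(4,3,6) = 1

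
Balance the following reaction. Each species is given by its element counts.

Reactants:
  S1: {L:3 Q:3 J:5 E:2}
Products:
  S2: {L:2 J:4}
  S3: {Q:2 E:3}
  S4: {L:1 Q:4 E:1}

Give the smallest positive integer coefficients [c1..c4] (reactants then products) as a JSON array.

Coefficients: [4, 5, 2, 2]

L: 4·3 = 12 | 5·2+2·0+2·1 = 12
Q: 4·3 = 12 | 5·0+2·2+2·4 = 12
J: 4·5 = 20 | 5·4+2·0+2·0 = 20
E: 4·2 = 8 | 5·0+2·3+2·1 = 8
gcd(4,5,2,2) = 1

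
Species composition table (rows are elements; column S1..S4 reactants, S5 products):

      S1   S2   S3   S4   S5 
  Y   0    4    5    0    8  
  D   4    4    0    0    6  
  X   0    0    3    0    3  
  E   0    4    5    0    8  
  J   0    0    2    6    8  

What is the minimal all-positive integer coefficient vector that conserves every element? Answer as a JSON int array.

Coefficients: [3, 3, 4, 4, 4]

Y: 3·0+3·4+4·5+4·0 = 32 | 4·8 = 32
D: 3·4+3·4+4·0+4·0 = 24 | 4·6 = 24
X: 3·0+3·0+4·3+4·0 = 12 | 4·3 = 12
E: 3·0+3·4+4·5+4·0 = 32 | 4·8 = 32
J: 3·0+3·0+4·2+4·6 = 32 | 4·8 = 32
gcd(3,3,4,4,4) = 1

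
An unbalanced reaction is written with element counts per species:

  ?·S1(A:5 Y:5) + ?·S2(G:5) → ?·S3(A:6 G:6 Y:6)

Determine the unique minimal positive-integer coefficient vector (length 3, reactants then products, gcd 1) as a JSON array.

A: 6·5+6·0 = 30 | 5·6 = 30
G: 6·0+6·5 = 30 | 5·6 = 30
Y: 6·5+6·0 = 30 | 5·6 = 30
gcd(6,6,5) = 1

Coefficients: [6, 6, 5]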